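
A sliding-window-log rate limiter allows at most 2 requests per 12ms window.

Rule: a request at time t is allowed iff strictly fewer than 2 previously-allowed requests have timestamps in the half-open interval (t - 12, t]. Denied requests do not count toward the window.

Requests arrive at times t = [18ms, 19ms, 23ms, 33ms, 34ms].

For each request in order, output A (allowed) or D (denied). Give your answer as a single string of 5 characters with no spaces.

Tracking allowed requests in the window:
  req#1 t=18ms: ALLOW
  req#2 t=19ms: ALLOW
  req#3 t=23ms: DENY
  req#4 t=33ms: ALLOW
  req#5 t=34ms: ALLOW

Answer: AADAA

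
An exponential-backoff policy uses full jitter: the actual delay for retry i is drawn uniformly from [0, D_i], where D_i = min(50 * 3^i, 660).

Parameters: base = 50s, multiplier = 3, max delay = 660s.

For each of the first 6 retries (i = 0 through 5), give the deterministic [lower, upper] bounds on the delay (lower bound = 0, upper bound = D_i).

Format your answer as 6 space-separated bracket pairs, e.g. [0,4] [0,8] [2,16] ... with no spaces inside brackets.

Computing bounds per retry:
  i=0: D_i=min(50*3^0,660)=50, bounds=[0,50]
  i=1: D_i=min(50*3^1,660)=150, bounds=[0,150]
  i=2: D_i=min(50*3^2,660)=450, bounds=[0,450]
  i=3: D_i=min(50*3^3,660)=660, bounds=[0,660]
  i=4: D_i=min(50*3^4,660)=660, bounds=[0,660]
  i=5: D_i=min(50*3^5,660)=660, bounds=[0,660]

Answer: [0,50] [0,150] [0,450] [0,660] [0,660] [0,660]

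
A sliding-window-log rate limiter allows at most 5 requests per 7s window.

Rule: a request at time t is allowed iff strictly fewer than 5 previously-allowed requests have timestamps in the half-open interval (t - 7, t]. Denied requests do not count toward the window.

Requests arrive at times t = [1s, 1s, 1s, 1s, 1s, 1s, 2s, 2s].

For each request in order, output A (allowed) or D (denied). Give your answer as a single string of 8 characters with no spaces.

Answer: AAAAADDD

Derivation:
Tracking allowed requests in the window:
  req#1 t=1s: ALLOW
  req#2 t=1s: ALLOW
  req#3 t=1s: ALLOW
  req#4 t=1s: ALLOW
  req#5 t=1s: ALLOW
  req#6 t=1s: DENY
  req#7 t=2s: DENY
  req#8 t=2s: DENY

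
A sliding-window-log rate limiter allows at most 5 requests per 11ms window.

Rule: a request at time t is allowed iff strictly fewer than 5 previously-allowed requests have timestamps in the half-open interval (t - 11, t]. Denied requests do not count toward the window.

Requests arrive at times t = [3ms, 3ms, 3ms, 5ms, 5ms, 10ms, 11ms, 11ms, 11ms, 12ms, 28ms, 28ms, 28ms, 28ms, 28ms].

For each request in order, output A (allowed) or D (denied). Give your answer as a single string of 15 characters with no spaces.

Answer: AAAAADDDDDAAAAA

Derivation:
Tracking allowed requests in the window:
  req#1 t=3ms: ALLOW
  req#2 t=3ms: ALLOW
  req#3 t=3ms: ALLOW
  req#4 t=5ms: ALLOW
  req#5 t=5ms: ALLOW
  req#6 t=10ms: DENY
  req#7 t=11ms: DENY
  req#8 t=11ms: DENY
  req#9 t=11ms: DENY
  req#10 t=12ms: DENY
  req#11 t=28ms: ALLOW
  req#12 t=28ms: ALLOW
  req#13 t=28ms: ALLOW
  req#14 t=28ms: ALLOW
  req#15 t=28ms: ALLOW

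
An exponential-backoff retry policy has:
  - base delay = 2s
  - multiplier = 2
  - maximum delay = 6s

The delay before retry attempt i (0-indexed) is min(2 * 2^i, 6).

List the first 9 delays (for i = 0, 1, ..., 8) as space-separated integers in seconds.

Computing each delay:
  i=0: min(2*2^0, 6) = 2
  i=1: min(2*2^1, 6) = 4
  i=2: min(2*2^2, 6) = 6
  i=3: min(2*2^3, 6) = 6
  i=4: min(2*2^4, 6) = 6
  i=5: min(2*2^5, 6) = 6
  i=6: min(2*2^6, 6) = 6
  i=7: min(2*2^7, 6) = 6
  i=8: min(2*2^8, 6) = 6

Answer: 2 4 6 6 6 6 6 6 6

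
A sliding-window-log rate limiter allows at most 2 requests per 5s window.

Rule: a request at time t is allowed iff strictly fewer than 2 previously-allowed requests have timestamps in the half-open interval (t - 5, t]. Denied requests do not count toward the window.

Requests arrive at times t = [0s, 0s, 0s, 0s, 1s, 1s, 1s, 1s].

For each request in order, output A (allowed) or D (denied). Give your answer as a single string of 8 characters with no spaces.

Tracking allowed requests in the window:
  req#1 t=0s: ALLOW
  req#2 t=0s: ALLOW
  req#3 t=0s: DENY
  req#4 t=0s: DENY
  req#5 t=1s: DENY
  req#6 t=1s: DENY
  req#7 t=1s: DENY
  req#8 t=1s: DENY

Answer: AADDDDDD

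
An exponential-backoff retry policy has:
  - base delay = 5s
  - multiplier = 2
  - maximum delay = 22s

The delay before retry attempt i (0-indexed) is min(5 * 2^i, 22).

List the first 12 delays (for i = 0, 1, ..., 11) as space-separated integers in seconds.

Answer: 5 10 20 22 22 22 22 22 22 22 22 22

Derivation:
Computing each delay:
  i=0: min(5*2^0, 22) = 5
  i=1: min(5*2^1, 22) = 10
  i=2: min(5*2^2, 22) = 20
  i=3: min(5*2^3, 22) = 22
  i=4: min(5*2^4, 22) = 22
  i=5: min(5*2^5, 22) = 22
  i=6: min(5*2^6, 22) = 22
  i=7: min(5*2^7, 22) = 22
  i=8: min(5*2^8, 22) = 22
  i=9: min(5*2^9, 22) = 22
  i=10: min(5*2^10, 22) = 22
  i=11: min(5*2^11, 22) = 22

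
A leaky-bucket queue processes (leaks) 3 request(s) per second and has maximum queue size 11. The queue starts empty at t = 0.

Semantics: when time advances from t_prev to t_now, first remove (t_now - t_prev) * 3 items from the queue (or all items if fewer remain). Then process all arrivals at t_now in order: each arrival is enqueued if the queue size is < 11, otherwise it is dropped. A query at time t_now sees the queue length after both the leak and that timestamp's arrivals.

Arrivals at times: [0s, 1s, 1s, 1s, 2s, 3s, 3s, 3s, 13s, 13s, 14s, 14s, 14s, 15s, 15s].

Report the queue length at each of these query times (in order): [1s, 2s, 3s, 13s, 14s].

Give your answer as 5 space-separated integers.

Queue lengths at query times:
  query t=1s: backlog = 3
  query t=2s: backlog = 1
  query t=3s: backlog = 3
  query t=13s: backlog = 2
  query t=14s: backlog = 3

Answer: 3 1 3 2 3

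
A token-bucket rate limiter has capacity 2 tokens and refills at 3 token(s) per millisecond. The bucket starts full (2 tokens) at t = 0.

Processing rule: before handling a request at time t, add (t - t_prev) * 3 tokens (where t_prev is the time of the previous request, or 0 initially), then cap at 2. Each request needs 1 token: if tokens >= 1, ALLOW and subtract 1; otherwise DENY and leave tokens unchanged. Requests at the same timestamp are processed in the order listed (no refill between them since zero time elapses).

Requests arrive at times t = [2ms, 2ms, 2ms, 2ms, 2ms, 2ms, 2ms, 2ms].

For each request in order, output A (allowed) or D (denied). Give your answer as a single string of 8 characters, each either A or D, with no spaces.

Simulating step by step:
  req#1 t=2ms: ALLOW
  req#2 t=2ms: ALLOW
  req#3 t=2ms: DENY
  req#4 t=2ms: DENY
  req#5 t=2ms: DENY
  req#6 t=2ms: DENY
  req#7 t=2ms: DENY
  req#8 t=2ms: DENY

Answer: AADDDDDD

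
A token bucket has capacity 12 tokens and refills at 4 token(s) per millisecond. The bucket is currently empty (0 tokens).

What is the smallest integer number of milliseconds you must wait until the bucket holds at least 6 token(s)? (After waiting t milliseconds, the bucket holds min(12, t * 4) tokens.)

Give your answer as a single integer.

Need t * 4 >= 6, so t >= 6/4.
Smallest integer t = ceil(6/4) = 2.

Answer: 2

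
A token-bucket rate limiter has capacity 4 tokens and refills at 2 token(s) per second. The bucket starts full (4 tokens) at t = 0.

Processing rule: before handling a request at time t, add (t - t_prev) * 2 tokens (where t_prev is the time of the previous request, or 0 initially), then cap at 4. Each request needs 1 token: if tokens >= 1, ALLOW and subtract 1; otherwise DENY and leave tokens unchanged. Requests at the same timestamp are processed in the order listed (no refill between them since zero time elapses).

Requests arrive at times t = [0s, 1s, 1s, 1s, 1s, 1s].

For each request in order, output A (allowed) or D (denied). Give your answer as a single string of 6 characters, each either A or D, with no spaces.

Answer: AAAAAD

Derivation:
Simulating step by step:
  req#1 t=0s: ALLOW
  req#2 t=1s: ALLOW
  req#3 t=1s: ALLOW
  req#4 t=1s: ALLOW
  req#5 t=1s: ALLOW
  req#6 t=1s: DENY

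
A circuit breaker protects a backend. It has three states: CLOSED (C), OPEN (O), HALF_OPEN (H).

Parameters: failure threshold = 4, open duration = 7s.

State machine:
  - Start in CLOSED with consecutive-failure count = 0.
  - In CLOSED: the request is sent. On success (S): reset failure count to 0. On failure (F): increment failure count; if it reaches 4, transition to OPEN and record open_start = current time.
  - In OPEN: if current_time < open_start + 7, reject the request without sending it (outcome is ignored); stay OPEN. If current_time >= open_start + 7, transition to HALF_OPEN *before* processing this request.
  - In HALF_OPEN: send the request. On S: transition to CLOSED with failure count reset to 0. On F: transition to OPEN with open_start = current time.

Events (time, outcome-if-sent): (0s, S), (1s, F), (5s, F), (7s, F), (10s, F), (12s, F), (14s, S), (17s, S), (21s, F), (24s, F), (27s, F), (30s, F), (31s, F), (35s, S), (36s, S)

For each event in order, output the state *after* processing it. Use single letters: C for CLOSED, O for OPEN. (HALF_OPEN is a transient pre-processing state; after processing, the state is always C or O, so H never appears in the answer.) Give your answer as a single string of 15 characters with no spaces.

State after each event:
  event#1 t=0s outcome=S: state=CLOSED
  event#2 t=1s outcome=F: state=CLOSED
  event#3 t=5s outcome=F: state=CLOSED
  event#4 t=7s outcome=F: state=CLOSED
  event#5 t=10s outcome=F: state=OPEN
  event#6 t=12s outcome=F: state=OPEN
  event#7 t=14s outcome=S: state=OPEN
  event#8 t=17s outcome=S: state=CLOSED
  event#9 t=21s outcome=F: state=CLOSED
  event#10 t=24s outcome=F: state=CLOSED
  event#11 t=27s outcome=F: state=CLOSED
  event#12 t=30s outcome=F: state=OPEN
  event#13 t=31s outcome=F: state=OPEN
  event#14 t=35s outcome=S: state=OPEN
  event#15 t=36s outcome=S: state=OPEN

Answer: CCCCOOOCCCCOOOO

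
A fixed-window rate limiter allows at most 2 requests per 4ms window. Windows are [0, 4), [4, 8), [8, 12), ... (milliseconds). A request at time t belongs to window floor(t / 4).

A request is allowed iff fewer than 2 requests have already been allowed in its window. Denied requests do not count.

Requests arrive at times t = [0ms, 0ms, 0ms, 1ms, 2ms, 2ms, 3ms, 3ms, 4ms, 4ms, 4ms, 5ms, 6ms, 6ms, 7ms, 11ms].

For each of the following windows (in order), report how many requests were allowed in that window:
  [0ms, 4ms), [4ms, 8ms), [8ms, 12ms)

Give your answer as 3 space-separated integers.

Answer: 2 2 1

Derivation:
Processing requests:
  req#1 t=0ms (window 0): ALLOW
  req#2 t=0ms (window 0): ALLOW
  req#3 t=0ms (window 0): DENY
  req#4 t=1ms (window 0): DENY
  req#5 t=2ms (window 0): DENY
  req#6 t=2ms (window 0): DENY
  req#7 t=3ms (window 0): DENY
  req#8 t=3ms (window 0): DENY
  req#9 t=4ms (window 1): ALLOW
  req#10 t=4ms (window 1): ALLOW
  req#11 t=4ms (window 1): DENY
  req#12 t=5ms (window 1): DENY
  req#13 t=6ms (window 1): DENY
  req#14 t=6ms (window 1): DENY
  req#15 t=7ms (window 1): DENY
  req#16 t=11ms (window 2): ALLOW

Allowed counts by window: 2 2 1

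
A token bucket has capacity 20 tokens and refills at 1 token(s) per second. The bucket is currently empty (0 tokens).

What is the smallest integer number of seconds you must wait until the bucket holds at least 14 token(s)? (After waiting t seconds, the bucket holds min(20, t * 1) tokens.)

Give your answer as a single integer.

Answer: 14

Derivation:
Need t * 1 >= 14, so t >= 14/1.
Smallest integer t = ceil(14/1) = 14.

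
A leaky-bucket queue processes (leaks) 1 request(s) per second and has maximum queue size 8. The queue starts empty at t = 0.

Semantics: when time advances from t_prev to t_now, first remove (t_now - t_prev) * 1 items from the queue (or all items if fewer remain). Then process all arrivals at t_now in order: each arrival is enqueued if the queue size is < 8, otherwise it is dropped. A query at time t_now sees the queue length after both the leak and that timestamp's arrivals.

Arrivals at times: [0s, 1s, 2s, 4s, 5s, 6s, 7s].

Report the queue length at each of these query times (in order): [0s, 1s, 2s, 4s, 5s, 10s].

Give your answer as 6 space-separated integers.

Queue lengths at query times:
  query t=0s: backlog = 1
  query t=1s: backlog = 1
  query t=2s: backlog = 1
  query t=4s: backlog = 1
  query t=5s: backlog = 1
  query t=10s: backlog = 0

Answer: 1 1 1 1 1 0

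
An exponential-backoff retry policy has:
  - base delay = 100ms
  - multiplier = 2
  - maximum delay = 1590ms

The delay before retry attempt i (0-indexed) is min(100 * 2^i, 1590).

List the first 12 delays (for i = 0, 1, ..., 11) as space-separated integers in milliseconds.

Computing each delay:
  i=0: min(100*2^0, 1590) = 100
  i=1: min(100*2^1, 1590) = 200
  i=2: min(100*2^2, 1590) = 400
  i=3: min(100*2^3, 1590) = 800
  i=4: min(100*2^4, 1590) = 1590
  i=5: min(100*2^5, 1590) = 1590
  i=6: min(100*2^6, 1590) = 1590
  i=7: min(100*2^7, 1590) = 1590
  i=8: min(100*2^8, 1590) = 1590
  i=9: min(100*2^9, 1590) = 1590
  i=10: min(100*2^10, 1590) = 1590
  i=11: min(100*2^11, 1590) = 1590

Answer: 100 200 400 800 1590 1590 1590 1590 1590 1590 1590 1590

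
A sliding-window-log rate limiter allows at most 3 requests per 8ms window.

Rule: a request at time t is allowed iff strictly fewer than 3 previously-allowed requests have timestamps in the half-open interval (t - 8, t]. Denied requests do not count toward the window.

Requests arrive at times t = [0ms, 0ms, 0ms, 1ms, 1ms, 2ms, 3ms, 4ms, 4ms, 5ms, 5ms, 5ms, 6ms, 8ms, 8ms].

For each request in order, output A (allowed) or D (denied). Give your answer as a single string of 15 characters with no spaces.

Answer: AAADDDDDDDDDDAA

Derivation:
Tracking allowed requests in the window:
  req#1 t=0ms: ALLOW
  req#2 t=0ms: ALLOW
  req#3 t=0ms: ALLOW
  req#4 t=1ms: DENY
  req#5 t=1ms: DENY
  req#6 t=2ms: DENY
  req#7 t=3ms: DENY
  req#8 t=4ms: DENY
  req#9 t=4ms: DENY
  req#10 t=5ms: DENY
  req#11 t=5ms: DENY
  req#12 t=5ms: DENY
  req#13 t=6ms: DENY
  req#14 t=8ms: ALLOW
  req#15 t=8ms: ALLOW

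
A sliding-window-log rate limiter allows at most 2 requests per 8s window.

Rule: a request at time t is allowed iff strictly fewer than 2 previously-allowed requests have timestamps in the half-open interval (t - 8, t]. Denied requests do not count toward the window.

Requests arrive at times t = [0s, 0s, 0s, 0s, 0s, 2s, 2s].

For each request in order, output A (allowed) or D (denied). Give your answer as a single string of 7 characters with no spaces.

Tracking allowed requests in the window:
  req#1 t=0s: ALLOW
  req#2 t=0s: ALLOW
  req#3 t=0s: DENY
  req#4 t=0s: DENY
  req#5 t=0s: DENY
  req#6 t=2s: DENY
  req#7 t=2s: DENY

Answer: AADDDDD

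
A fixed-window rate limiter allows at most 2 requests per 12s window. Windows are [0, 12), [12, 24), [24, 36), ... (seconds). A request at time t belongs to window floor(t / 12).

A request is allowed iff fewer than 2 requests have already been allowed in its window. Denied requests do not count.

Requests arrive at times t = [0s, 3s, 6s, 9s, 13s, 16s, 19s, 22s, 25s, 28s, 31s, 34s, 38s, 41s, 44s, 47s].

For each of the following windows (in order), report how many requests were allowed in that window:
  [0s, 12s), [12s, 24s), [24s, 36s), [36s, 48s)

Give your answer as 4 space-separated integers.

Processing requests:
  req#1 t=0s (window 0): ALLOW
  req#2 t=3s (window 0): ALLOW
  req#3 t=6s (window 0): DENY
  req#4 t=9s (window 0): DENY
  req#5 t=13s (window 1): ALLOW
  req#6 t=16s (window 1): ALLOW
  req#7 t=19s (window 1): DENY
  req#8 t=22s (window 1): DENY
  req#9 t=25s (window 2): ALLOW
  req#10 t=28s (window 2): ALLOW
  req#11 t=31s (window 2): DENY
  req#12 t=34s (window 2): DENY
  req#13 t=38s (window 3): ALLOW
  req#14 t=41s (window 3): ALLOW
  req#15 t=44s (window 3): DENY
  req#16 t=47s (window 3): DENY

Allowed counts by window: 2 2 2 2

Answer: 2 2 2 2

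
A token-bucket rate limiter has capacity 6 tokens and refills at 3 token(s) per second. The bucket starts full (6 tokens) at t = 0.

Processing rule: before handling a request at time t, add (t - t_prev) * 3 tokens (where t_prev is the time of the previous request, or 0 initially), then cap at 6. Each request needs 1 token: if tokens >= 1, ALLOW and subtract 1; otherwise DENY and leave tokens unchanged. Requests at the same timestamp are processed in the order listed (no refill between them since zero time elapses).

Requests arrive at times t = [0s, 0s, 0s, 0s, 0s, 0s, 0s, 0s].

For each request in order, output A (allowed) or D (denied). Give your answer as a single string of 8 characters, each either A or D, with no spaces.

Simulating step by step:
  req#1 t=0s: ALLOW
  req#2 t=0s: ALLOW
  req#3 t=0s: ALLOW
  req#4 t=0s: ALLOW
  req#5 t=0s: ALLOW
  req#6 t=0s: ALLOW
  req#7 t=0s: DENY
  req#8 t=0s: DENY

Answer: AAAAAADD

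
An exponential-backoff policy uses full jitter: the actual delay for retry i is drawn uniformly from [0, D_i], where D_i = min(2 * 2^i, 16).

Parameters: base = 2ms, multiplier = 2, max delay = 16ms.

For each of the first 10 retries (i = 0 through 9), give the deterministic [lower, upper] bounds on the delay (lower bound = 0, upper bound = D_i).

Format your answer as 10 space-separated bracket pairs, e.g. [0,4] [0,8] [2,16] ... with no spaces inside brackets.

Answer: [0,2] [0,4] [0,8] [0,16] [0,16] [0,16] [0,16] [0,16] [0,16] [0,16]

Derivation:
Computing bounds per retry:
  i=0: D_i=min(2*2^0,16)=2, bounds=[0,2]
  i=1: D_i=min(2*2^1,16)=4, bounds=[0,4]
  i=2: D_i=min(2*2^2,16)=8, bounds=[0,8]
  i=3: D_i=min(2*2^3,16)=16, bounds=[0,16]
  i=4: D_i=min(2*2^4,16)=16, bounds=[0,16]
  i=5: D_i=min(2*2^5,16)=16, bounds=[0,16]
  i=6: D_i=min(2*2^6,16)=16, bounds=[0,16]
  i=7: D_i=min(2*2^7,16)=16, bounds=[0,16]
  i=8: D_i=min(2*2^8,16)=16, bounds=[0,16]
  i=9: D_i=min(2*2^9,16)=16, bounds=[0,16]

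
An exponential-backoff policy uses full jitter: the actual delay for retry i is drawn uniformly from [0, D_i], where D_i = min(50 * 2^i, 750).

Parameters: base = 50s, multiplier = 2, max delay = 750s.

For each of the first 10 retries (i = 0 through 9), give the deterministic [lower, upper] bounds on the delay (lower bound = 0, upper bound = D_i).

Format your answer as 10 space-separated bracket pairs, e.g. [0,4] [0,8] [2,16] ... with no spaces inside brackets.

Computing bounds per retry:
  i=0: D_i=min(50*2^0,750)=50, bounds=[0,50]
  i=1: D_i=min(50*2^1,750)=100, bounds=[0,100]
  i=2: D_i=min(50*2^2,750)=200, bounds=[0,200]
  i=3: D_i=min(50*2^3,750)=400, bounds=[0,400]
  i=4: D_i=min(50*2^4,750)=750, bounds=[0,750]
  i=5: D_i=min(50*2^5,750)=750, bounds=[0,750]
  i=6: D_i=min(50*2^6,750)=750, bounds=[0,750]
  i=7: D_i=min(50*2^7,750)=750, bounds=[0,750]
  i=8: D_i=min(50*2^8,750)=750, bounds=[0,750]
  i=9: D_i=min(50*2^9,750)=750, bounds=[0,750]

Answer: [0,50] [0,100] [0,200] [0,400] [0,750] [0,750] [0,750] [0,750] [0,750] [0,750]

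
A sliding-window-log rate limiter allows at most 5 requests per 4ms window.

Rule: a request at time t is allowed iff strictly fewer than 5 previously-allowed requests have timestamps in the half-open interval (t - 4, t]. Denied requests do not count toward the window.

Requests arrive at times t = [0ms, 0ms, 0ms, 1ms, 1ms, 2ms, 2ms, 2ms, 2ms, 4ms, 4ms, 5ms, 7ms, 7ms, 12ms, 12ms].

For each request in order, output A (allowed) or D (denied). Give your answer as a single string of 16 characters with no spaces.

Answer: AAAAADDDDAAAAAAA

Derivation:
Tracking allowed requests in the window:
  req#1 t=0ms: ALLOW
  req#2 t=0ms: ALLOW
  req#3 t=0ms: ALLOW
  req#4 t=1ms: ALLOW
  req#5 t=1ms: ALLOW
  req#6 t=2ms: DENY
  req#7 t=2ms: DENY
  req#8 t=2ms: DENY
  req#9 t=2ms: DENY
  req#10 t=4ms: ALLOW
  req#11 t=4ms: ALLOW
  req#12 t=5ms: ALLOW
  req#13 t=7ms: ALLOW
  req#14 t=7ms: ALLOW
  req#15 t=12ms: ALLOW
  req#16 t=12ms: ALLOW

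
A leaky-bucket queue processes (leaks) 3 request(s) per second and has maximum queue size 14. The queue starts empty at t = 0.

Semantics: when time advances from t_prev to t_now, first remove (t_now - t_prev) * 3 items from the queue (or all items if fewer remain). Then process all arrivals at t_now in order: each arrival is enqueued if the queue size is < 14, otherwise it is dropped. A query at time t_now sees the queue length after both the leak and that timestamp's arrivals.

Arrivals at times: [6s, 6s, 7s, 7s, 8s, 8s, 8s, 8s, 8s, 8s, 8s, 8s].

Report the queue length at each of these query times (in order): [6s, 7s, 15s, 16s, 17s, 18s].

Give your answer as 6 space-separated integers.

Answer: 2 2 0 0 0 0

Derivation:
Queue lengths at query times:
  query t=6s: backlog = 2
  query t=7s: backlog = 2
  query t=15s: backlog = 0
  query t=16s: backlog = 0
  query t=17s: backlog = 0
  query t=18s: backlog = 0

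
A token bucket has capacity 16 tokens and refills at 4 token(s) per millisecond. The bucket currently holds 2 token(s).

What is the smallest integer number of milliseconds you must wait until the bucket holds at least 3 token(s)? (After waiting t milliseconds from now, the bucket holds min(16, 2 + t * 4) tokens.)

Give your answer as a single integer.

Need 2 + t * 4 >= 3, so t >= 1/4.
Smallest integer t = ceil(1/4) = 1.

Answer: 1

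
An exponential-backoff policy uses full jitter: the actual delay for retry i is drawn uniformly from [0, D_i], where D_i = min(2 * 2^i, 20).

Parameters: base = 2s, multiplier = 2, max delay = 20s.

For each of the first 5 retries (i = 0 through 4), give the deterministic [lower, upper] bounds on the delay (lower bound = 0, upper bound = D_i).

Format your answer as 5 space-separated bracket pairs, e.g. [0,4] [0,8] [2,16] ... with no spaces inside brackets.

Answer: [0,2] [0,4] [0,8] [0,16] [0,20]

Derivation:
Computing bounds per retry:
  i=0: D_i=min(2*2^0,20)=2, bounds=[0,2]
  i=1: D_i=min(2*2^1,20)=4, bounds=[0,4]
  i=2: D_i=min(2*2^2,20)=8, bounds=[0,8]
  i=3: D_i=min(2*2^3,20)=16, bounds=[0,16]
  i=4: D_i=min(2*2^4,20)=20, bounds=[0,20]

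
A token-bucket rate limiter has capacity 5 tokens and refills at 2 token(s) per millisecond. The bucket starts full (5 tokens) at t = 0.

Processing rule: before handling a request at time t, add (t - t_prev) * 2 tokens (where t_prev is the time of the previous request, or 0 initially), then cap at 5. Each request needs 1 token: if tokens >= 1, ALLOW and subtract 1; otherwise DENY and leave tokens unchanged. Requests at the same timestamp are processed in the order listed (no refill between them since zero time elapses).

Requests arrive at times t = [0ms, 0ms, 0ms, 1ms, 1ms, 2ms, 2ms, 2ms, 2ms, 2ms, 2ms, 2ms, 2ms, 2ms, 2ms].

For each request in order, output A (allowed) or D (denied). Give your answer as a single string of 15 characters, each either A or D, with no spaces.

Answer: AAAAAAAAADDDDDD

Derivation:
Simulating step by step:
  req#1 t=0ms: ALLOW
  req#2 t=0ms: ALLOW
  req#3 t=0ms: ALLOW
  req#4 t=1ms: ALLOW
  req#5 t=1ms: ALLOW
  req#6 t=2ms: ALLOW
  req#7 t=2ms: ALLOW
  req#8 t=2ms: ALLOW
  req#9 t=2ms: ALLOW
  req#10 t=2ms: DENY
  req#11 t=2ms: DENY
  req#12 t=2ms: DENY
  req#13 t=2ms: DENY
  req#14 t=2ms: DENY
  req#15 t=2ms: DENY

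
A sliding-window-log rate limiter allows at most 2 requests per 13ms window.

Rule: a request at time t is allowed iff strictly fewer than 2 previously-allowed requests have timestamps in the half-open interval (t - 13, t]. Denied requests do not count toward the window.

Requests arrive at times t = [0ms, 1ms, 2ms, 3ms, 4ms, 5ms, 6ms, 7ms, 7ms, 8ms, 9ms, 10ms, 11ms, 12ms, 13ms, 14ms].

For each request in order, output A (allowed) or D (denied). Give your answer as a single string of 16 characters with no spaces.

Answer: AADDDDDDDDDDDDAA

Derivation:
Tracking allowed requests in the window:
  req#1 t=0ms: ALLOW
  req#2 t=1ms: ALLOW
  req#3 t=2ms: DENY
  req#4 t=3ms: DENY
  req#5 t=4ms: DENY
  req#6 t=5ms: DENY
  req#7 t=6ms: DENY
  req#8 t=7ms: DENY
  req#9 t=7ms: DENY
  req#10 t=8ms: DENY
  req#11 t=9ms: DENY
  req#12 t=10ms: DENY
  req#13 t=11ms: DENY
  req#14 t=12ms: DENY
  req#15 t=13ms: ALLOW
  req#16 t=14ms: ALLOW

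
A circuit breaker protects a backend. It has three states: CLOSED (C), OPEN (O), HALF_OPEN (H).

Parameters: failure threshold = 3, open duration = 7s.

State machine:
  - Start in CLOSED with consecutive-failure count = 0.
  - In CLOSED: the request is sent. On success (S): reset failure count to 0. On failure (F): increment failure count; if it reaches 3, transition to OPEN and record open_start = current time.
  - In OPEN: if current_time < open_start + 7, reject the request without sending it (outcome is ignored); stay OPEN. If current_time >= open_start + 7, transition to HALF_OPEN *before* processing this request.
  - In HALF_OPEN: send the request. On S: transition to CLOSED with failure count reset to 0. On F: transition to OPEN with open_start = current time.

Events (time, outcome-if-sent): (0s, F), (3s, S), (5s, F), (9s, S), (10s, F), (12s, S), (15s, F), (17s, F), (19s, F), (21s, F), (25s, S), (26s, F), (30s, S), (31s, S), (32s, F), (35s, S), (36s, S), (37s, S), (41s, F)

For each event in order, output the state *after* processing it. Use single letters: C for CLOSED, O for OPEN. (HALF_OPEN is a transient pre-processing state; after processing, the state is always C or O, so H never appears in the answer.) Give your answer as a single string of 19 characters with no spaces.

State after each event:
  event#1 t=0s outcome=F: state=CLOSED
  event#2 t=3s outcome=S: state=CLOSED
  event#3 t=5s outcome=F: state=CLOSED
  event#4 t=9s outcome=S: state=CLOSED
  event#5 t=10s outcome=F: state=CLOSED
  event#6 t=12s outcome=S: state=CLOSED
  event#7 t=15s outcome=F: state=CLOSED
  event#8 t=17s outcome=F: state=CLOSED
  event#9 t=19s outcome=F: state=OPEN
  event#10 t=21s outcome=F: state=OPEN
  event#11 t=25s outcome=S: state=OPEN
  event#12 t=26s outcome=F: state=OPEN
  event#13 t=30s outcome=S: state=OPEN
  event#14 t=31s outcome=S: state=OPEN
  event#15 t=32s outcome=F: state=OPEN
  event#16 t=35s outcome=S: state=CLOSED
  event#17 t=36s outcome=S: state=CLOSED
  event#18 t=37s outcome=S: state=CLOSED
  event#19 t=41s outcome=F: state=CLOSED

Answer: CCCCCCCCOOOOOOOCCCC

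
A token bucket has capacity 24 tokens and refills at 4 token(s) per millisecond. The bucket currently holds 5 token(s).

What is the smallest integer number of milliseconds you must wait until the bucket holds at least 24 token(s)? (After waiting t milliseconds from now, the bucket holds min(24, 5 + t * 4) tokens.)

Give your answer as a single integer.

Need 5 + t * 4 >= 24, so t >= 19/4.
Smallest integer t = ceil(19/4) = 5.

Answer: 5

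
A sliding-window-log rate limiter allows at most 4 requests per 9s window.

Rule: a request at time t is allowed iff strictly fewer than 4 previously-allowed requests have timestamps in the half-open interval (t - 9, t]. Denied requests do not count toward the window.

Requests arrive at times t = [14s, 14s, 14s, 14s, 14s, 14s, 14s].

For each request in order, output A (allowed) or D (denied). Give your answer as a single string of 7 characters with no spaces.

Answer: AAAADDD

Derivation:
Tracking allowed requests in the window:
  req#1 t=14s: ALLOW
  req#2 t=14s: ALLOW
  req#3 t=14s: ALLOW
  req#4 t=14s: ALLOW
  req#5 t=14s: DENY
  req#6 t=14s: DENY
  req#7 t=14s: DENY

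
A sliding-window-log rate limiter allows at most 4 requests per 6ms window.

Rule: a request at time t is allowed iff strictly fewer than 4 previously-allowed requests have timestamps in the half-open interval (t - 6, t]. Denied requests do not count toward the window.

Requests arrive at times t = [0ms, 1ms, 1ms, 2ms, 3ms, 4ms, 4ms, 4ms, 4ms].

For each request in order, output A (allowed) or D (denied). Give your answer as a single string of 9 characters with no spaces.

Tracking allowed requests in the window:
  req#1 t=0ms: ALLOW
  req#2 t=1ms: ALLOW
  req#3 t=1ms: ALLOW
  req#4 t=2ms: ALLOW
  req#5 t=3ms: DENY
  req#6 t=4ms: DENY
  req#7 t=4ms: DENY
  req#8 t=4ms: DENY
  req#9 t=4ms: DENY

Answer: AAAADDDDD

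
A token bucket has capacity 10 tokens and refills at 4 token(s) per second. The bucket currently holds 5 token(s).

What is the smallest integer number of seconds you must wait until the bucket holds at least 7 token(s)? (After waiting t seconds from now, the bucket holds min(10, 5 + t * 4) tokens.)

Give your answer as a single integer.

Need 5 + t * 4 >= 7, so t >= 2/4.
Smallest integer t = ceil(2/4) = 1.

Answer: 1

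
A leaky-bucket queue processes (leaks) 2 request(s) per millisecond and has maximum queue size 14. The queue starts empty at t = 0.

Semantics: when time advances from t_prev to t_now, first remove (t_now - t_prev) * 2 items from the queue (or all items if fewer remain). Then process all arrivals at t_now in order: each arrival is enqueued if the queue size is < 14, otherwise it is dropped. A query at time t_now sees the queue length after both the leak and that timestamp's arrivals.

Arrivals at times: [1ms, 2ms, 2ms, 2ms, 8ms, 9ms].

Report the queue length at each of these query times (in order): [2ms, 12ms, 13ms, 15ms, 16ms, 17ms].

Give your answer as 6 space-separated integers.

Queue lengths at query times:
  query t=2ms: backlog = 3
  query t=12ms: backlog = 0
  query t=13ms: backlog = 0
  query t=15ms: backlog = 0
  query t=16ms: backlog = 0
  query t=17ms: backlog = 0

Answer: 3 0 0 0 0 0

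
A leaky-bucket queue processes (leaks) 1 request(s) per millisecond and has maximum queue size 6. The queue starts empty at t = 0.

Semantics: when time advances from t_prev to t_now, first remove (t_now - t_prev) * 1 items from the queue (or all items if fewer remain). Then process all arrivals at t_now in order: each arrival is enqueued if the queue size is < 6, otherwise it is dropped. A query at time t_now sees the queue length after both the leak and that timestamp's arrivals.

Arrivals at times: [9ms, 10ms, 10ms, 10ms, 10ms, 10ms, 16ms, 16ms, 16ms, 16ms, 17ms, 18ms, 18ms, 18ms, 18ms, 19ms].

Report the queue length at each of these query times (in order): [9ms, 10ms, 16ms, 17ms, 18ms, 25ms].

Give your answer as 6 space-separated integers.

Queue lengths at query times:
  query t=9ms: backlog = 1
  query t=10ms: backlog = 5
  query t=16ms: backlog = 4
  query t=17ms: backlog = 4
  query t=18ms: backlog = 6
  query t=25ms: backlog = 0

Answer: 1 5 4 4 6 0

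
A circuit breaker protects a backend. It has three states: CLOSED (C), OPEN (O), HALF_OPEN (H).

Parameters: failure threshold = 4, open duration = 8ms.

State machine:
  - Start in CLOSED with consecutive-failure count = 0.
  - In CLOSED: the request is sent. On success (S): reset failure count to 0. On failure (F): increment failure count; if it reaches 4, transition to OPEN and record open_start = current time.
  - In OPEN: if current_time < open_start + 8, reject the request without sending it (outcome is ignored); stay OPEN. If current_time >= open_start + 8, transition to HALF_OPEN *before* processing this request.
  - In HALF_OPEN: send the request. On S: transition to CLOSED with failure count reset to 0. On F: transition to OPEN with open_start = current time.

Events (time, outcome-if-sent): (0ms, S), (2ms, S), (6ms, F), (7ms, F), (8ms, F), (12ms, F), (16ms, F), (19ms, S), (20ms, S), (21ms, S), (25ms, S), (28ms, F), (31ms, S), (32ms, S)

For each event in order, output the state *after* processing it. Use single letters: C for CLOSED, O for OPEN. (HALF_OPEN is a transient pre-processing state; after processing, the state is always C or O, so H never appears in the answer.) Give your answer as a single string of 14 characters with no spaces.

State after each event:
  event#1 t=0ms outcome=S: state=CLOSED
  event#2 t=2ms outcome=S: state=CLOSED
  event#3 t=6ms outcome=F: state=CLOSED
  event#4 t=7ms outcome=F: state=CLOSED
  event#5 t=8ms outcome=F: state=CLOSED
  event#6 t=12ms outcome=F: state=OPEN
  event#7 t=16ms outcome=F: state=OPEN
  event#8 t=19ms outcome=S: state=OPEN
  event#9 t=20ms outcome=S: state=CLOSED
  event#10 t=21ms outcome=S: state=CLOSED
  event#11 t=25ms outcome=S: state=CLOSED
  event#12 t=28ms outcome=F: state=CLOSED
  event#13 t=31ms outcome=S: state=CLOSED
  event#14 t=32ms outcome=S: state=CLOSED

Answer: CCCCCOOOCCCCCC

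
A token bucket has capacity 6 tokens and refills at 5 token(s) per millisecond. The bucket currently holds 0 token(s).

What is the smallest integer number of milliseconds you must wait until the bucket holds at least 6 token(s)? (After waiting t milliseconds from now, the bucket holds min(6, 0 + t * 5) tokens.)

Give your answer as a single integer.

Answer: 2

Derivation:
Need 0 + t * 5 >= 6, so t >= 6/5.
Smallest integer t = ceil(6/5) = 2.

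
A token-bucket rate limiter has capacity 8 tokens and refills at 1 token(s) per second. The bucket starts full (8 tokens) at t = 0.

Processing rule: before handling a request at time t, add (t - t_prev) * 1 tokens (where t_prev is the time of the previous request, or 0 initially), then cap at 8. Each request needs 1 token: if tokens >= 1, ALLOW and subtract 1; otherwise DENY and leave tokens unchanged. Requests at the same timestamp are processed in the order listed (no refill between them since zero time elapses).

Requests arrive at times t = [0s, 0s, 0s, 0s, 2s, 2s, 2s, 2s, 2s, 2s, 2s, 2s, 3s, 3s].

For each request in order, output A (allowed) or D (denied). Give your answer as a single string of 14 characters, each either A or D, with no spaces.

Simulating step by step:
  req#1 t=0s: ALLOW
  req#2 t=0s: ALLOW
  req#3 t=0s: ALLOW
  req#4 t=0s: ALLOW
  req#5 t=2s: ALLOW
  req#6 t=2s: ALLOW
  req#7 t=2s: ALLOW
  req#8 t=2s: ALLOW
  req#9 t=2s: ALLOW
  req#10 t=2s: ALLOW
  req#11 t=2s: DENY
  req#12 t=2s: DENY
  req#13 t=3s: ALLOW
  req#14 t=3s: DENY

Answer: AAAAAAAAAADDAD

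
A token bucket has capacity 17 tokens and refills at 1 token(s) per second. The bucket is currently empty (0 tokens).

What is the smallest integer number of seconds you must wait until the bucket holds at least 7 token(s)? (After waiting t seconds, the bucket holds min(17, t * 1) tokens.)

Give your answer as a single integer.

Answer: 7

Derivation:
Need t * 1 >= 7, so t >= 7/1.
Smallest integer t = ceil(7/1) = 7.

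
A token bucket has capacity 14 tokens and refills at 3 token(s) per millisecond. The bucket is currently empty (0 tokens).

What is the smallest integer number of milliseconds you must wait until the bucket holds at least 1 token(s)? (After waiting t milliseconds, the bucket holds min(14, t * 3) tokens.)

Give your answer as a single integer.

Need t * 3 >= 1, so t >= 1/3.
Smallest integer t = ceil(1/3) = 1.

Answer: 1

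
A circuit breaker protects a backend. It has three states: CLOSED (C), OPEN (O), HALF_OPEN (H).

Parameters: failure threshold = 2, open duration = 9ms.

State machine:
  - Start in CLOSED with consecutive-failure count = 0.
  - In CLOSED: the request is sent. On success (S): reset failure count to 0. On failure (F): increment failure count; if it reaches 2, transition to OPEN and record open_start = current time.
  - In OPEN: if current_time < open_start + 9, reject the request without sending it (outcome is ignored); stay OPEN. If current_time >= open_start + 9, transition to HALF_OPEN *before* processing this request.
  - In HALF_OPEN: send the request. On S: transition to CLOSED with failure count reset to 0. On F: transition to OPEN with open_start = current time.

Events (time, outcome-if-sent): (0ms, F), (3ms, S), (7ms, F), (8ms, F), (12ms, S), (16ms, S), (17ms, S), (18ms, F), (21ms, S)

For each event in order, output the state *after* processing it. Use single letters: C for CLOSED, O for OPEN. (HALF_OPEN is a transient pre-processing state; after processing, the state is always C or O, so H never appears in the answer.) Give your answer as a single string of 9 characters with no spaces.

State after each event:
  event#1 t=0ms outcome=F: state=CLOSED
  event#2 t=3ms outcome=S: state=CLOSED
  event#3 t=7ms outcome=F: state=CLOSED
  event#4 t=8ms outcome=F: state=OPEN
  event#5 t=12ms outcome=S: state=OPEN
  event#6 t=16ms outcome=S: state=OPEN
  event#7 t=17ms outcome=S: state=CLOSED
  event#8 t=18ms outcome=F: state=CLOSED
  event#9 t=21ms outcome=S: state=CLOSED

Answer: CCCOOOCCC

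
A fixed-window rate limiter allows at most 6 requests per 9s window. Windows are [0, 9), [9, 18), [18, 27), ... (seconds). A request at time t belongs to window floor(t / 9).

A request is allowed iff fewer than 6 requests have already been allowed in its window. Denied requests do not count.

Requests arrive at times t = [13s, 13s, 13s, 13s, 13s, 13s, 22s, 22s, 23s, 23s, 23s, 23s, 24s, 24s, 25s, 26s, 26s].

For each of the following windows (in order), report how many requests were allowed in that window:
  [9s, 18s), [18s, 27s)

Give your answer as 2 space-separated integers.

Processing requests:
  req#1 t=13s (window 1): ALLOW
  req#2 t=13s (window 1): ALLOW
  req#3 t=13s (window 1): ALLOW
  req#4 t=13s (window 1): ALLOW
  req#5 t=13s (window 1): ALLOW
  req#6 t=13s (window 1): ALLOW
  req#7 t=22s (window 2): ALLOW
  req#8 t=22s (window 2): ALLOW
  req#9 t=23s (window 2): ALLOW
  req#10 t=23s (window 2): ALLOW
  req#11 t=23s (window 2): ALLOW
  req#12 t=23s (window 2): ALLOW
  req#13 t=24s (window 2): DENY
  req#14 t=24s (window 2): DENY
  req#15 t=25s (window 2): DENY
  req#16 t=26s (window 2): DENY
  req#17 t=26s (window 2): DENY

Allowed counts by window: 6 6

Answer: 6 6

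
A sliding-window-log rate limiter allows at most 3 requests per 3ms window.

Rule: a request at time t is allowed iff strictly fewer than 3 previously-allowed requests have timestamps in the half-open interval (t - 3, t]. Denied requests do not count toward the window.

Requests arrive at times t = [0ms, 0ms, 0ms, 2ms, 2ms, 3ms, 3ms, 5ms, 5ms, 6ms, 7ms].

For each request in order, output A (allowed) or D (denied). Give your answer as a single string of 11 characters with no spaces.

Tracking allowed requests in the window:
  req#1 t=0ms: ALLOW
  req#2 t=0ms: ALLOW
  req#3 t=0ms: ALLOW
  req#4 t=2ms: DENY
  req#5 t=2ms: DENY
  req#6 t=3ms: ALLOW
  req#7 t=3ms: ALLOW
  req#8 t=5ms: ALLOW
  req#9 t=5ms: DENY
  req#10 t=6ms: ALLOW
  req#11 t=7ms: ALLOW

Answer: AAADDAAADAA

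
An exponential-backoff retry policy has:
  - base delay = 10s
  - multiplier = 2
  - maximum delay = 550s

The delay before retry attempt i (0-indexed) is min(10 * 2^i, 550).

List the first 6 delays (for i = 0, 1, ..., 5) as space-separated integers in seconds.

Answer: 10 20 40 80 160 320

Derivation:
Computing each delay:
  i=0: min(10*2^0, 550) = 10
  i=1: min(10*2^1, 550) = 20
  i=2: min(10*2^2, 550) = 40
  i=3: min(10*2^3, 550) = 80
  i=4: min(10*2^4, 550) = 160
  i=5: min(10*2^5, 550) = 320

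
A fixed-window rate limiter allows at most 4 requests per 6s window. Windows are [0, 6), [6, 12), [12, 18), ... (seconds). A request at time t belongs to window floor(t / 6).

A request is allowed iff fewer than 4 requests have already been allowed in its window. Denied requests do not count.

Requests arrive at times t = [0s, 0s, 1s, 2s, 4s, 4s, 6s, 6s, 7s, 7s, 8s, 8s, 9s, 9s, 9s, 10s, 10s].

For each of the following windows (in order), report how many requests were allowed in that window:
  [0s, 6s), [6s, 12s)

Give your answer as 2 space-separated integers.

Answer: 4 4

Derivation:
Processing requests:
  req#1 t=0s (window 0): ALLOW
  req#2 t=0s (window 0): ALLOW
  req#3 t=1s (window 0): ALLOW
  req#4 t=2s (window 0): ALLOW
  req#5 t=4s (window 0): DENY
  req#6 t=4s (window 0): DENY
  req#7 t=6s (window 1): ALLOW
  req#8 t=6s (window 1): ALLOW
  req#9 t=7s (window 1): ALLOW
  req#10 t=7s (window 1): ALLOW
  req#11 t=8s (window 1): DENY
  req#12 t=8s (window 1): DENY
  req#13 t=9s (window 1): DENY
  req#14 t=9s (window 1): DENY
  req#15 t=9s (window 1): DENY
  req#16 t=10s (window 1): DENY
  req#17 t=10s (window 1): DENY

Allowed counts by window: 4 4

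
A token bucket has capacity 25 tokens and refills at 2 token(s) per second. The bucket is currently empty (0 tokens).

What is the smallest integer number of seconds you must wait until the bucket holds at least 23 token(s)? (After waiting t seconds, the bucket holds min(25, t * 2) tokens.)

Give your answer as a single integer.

Answer: 12

Derivation:
Need t * 2 >= 23, so t >= 23/2.
Smallest integer t = ceil(23/2) = 12.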